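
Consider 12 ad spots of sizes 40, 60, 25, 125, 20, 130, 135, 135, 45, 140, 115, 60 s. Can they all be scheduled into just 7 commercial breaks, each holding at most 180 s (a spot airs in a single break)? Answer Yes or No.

Yes

A valid assignment using 7 commercial breaks:
  break 1: 140 + 40 = 180
  break 2: 135 + 45 = 180
  break 3: 135 + 25 + 20 = 180
  break 4: 130 = 130
  break 5: 125 = 125
  break 6: 115 + 60 = 175
  break 7: 60 = 60
Every load is within 180 s, so 7 commercial breaks suffice.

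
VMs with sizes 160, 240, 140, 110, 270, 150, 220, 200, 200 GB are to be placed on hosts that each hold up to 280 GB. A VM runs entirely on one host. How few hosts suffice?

Total = 270 + 240 + 220 + 200 + 200 + 160 + 150 + 140 + 110 = 1690 GB.
Lower bound: ⌈1690/280⌉ = 7 hosts.
A packing using 8 hosts:
  host 1: 270 = 270
  host 2: 240 = 240
  host 3: 220 = 220
  host 4: 200 = 200
  host 5: 200 = 200
  host 6: 160 + 110 = 270
  host 7: 150 = 150
  host 8: 140 = 140
No arrangement into 7 hosts stays within capacity, so 8 is optimal.

8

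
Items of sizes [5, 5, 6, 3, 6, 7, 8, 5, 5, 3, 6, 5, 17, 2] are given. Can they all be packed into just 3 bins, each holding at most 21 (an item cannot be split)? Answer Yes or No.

Total = 83; ⌈83/21⌉ = 4.
At least 4 bins are required, but only 3 are allowed.

No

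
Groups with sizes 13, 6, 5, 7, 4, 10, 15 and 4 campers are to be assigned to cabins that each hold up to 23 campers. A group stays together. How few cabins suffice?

Total = 15 + 13 + 10 + 7 + 6 + 5 + 4 + 4 = 64 campers.
Lower bound: ⌈64/23⌉ = 3 cabins.
A packing using 3 cabins:
  cabin 1: 15 + 7 = 22
  cabin 2: 13 + 10 = 23
  cabin 3: 6 + 5 + 4 + 4 = 19
This matches the lower bound, so 3 is optimal.

3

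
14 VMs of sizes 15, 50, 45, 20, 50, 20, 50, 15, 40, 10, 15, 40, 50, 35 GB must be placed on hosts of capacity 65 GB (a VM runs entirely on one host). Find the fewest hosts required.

Total = 50 + 50 + 50 + 50 + 45 + 40 + 40 + 35 + 20 + 20 + 15 + 15 + 15 + 10 = 455 GB.
Lower bound: ⌈455/65⌉ = 7 hosts.
Also, 8 VMs each exceed 65/2 GB, and no two of those can share a host, so at least 8 hosts are needed.
A packing using 8 hosts:
  host 1: 50 + 15 = 65
  host 2: 50 + 15 = 65
  host 3: 50 + 15 = 65
  host 4: 50 + 10 = 60
  host 5: 45 + 20 = 65
  host 6: 40 + 20 = 60
  host 7: 40 = 40
  host 8: 35 = 35
This matches the lower bound, so 8 is optimal.

8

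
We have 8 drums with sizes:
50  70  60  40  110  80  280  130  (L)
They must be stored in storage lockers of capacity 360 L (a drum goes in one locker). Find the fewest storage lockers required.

Total = 280 + 130 + 110 + 80 + 70 + 60 + 50 + 40 = 820 L.
Lower bound: ⌈820/360⌉ = 3 storage lockers.
A packing using 3 storage lockers:
  locker 1: 280 + 80 = 360
  locker 2: 130 + 110 + 70 + 50 = 360
  locker 3: 60 + 40 = 100
This matches the lower bound, so 3 is optimal.

3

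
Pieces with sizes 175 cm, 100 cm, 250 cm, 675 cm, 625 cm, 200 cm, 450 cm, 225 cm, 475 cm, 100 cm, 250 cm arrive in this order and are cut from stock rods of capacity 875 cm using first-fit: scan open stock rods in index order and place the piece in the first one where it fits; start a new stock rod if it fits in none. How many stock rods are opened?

  175 → stock rod 1 (new)  [load 175/875]
  100 → stock rod 1  [load 275/875]
  250 → stock rod 1  [load 525/875]
  675 → stock rod 2 (new)  [load 675/875]
  625 → stock rod 3 (new)  [load 625/875]
  200 → stock rod 1  [load 725/875]
  450 → stock rod 4 (new)  [load 450/875]
  225 → stock rod 3  [load 850/875]
  475 → stock rod 5 (new)  [load 475/875]
  100 → stock rod 1  [load 825/875]
  250 → stock rod 4  [load 700/875]
5 stock rods opened.

5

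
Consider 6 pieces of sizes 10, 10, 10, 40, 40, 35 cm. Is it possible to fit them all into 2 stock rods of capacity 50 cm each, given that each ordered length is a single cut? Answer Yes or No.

No

Total = 145 cm; ⌈145/50⌉ = 3.
At least 3 stock rods are required, but only 2 are allowed.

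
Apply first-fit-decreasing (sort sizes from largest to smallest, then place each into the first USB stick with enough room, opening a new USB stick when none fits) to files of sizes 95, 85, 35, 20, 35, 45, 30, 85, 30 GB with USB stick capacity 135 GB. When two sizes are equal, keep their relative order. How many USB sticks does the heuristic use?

4

Sorted descending: 95, 85, 85, 45, 35, 35, 30, 30, 20.
  95 → USB stick 1 (new)  [load 95/135]
  85 → USB stick 2 (new)  [load 85/135]
  85 → USB stick 3 (new)  [load 85/135]
  45 → USB stick 2  [load 130/135]
  35 → USB stick 1  [load 130/135]
  35 → USB stick 3  [load 120/135]
  30 → USB stick 4 (new)  [load 30/135]
  30 → USB stick 4  [load 60/135]
  20 → USB stick 4  [load 80/135]
4 USB sticks opened.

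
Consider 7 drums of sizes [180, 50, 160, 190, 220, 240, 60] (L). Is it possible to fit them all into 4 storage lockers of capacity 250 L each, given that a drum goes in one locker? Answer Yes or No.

No

Total = 1100 L; ⌈1100/250⌉ = 5.
At least 5 storage lockers are required, but only 4 are allowed.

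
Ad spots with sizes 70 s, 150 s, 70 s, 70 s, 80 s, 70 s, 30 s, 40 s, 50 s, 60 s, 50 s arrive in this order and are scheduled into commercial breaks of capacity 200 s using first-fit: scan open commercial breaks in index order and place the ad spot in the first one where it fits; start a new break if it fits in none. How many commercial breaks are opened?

4

  70 → break 1 (new)  [load 70/200]
  150 → break 2 (new)  [load 150/200]
  70 → break 1  [load 140/200]
  70 → break 3 (new)  [load 70/200]
  80 → break 3  [load 150/200]
  70 → break 4 (new)  [load 70/200]
  30 → break 1  [load 170/200]
  40 → break 2  [load 190/200]
  50 → break 3  [load 200/200]
  60 → break 4  [load 130/200]
  50 → break 4  [load 180/200]
4 commercial breaks opened.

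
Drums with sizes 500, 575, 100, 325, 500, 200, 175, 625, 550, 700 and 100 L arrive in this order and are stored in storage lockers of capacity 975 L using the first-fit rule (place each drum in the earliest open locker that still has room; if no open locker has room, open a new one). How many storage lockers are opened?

6

  500 → locker 1 (new)  [load 500/975]
  575 → locker 2 (new)  [load 575/975]
  100 → locker 1  [load 600/975]
  325 → locker 1  [load 925/975]
  500 → locker 3 (new)  [load 500/975]
  200 → locker 2  [load 775/975]
  175 → locker 2  [load 950/975]
  625 → locker 4 (new)  [load 625/975]
  550 → locker 5 (new)  [load 550/975]
  700 → locker 6 (new)  [load 700/975]
  100 → locker 3  [load 600/975]
6 storage lockers opened.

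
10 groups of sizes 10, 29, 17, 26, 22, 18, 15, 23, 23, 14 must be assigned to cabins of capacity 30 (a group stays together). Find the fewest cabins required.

Total = 29 + 26 + 23 + 23 + 22 + 18 + 17 + 15 + 14 + 10 = 197.
Lower bound: ⌈197/30⌉ = 7 cabins.
A packing using 8 cabins:
  cabin 1: 29 = 29
  cabin 2: 26 = 26
  cabin 3: 23 = 23
  cabin 4: 23 = 23
  cabin 5: 22 = 22
  cabin 6: 18 + 10 = 28
  cabin 7: 17 = 17
  cabin 8: 15 + 14 = 29
No arrangement into 7 cabins stays within capacity, so 8 is optimal.

8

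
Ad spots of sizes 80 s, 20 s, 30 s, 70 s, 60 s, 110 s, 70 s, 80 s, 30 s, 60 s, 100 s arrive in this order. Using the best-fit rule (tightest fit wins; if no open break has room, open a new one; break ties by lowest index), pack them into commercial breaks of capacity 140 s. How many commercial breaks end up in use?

  80 → break 1 (new)  [load 80/140]
  20 → break 1  [load 100/140]
  30 → break 1  [load 130/140]
  70 → break 2 (new)  [load 70/140]
  60 → break 2  [load 130/140]
  110 → break 3 (new)  [load 110/140]
  70 → break 4 (new)  [load 70/140]
  80 → break 5 (new)  [load 80/140]
  30 → break 3  [load 140/140]
  60 → break 5  [load 140/140]
  100 → break 6 (new)  [load 100/140]
6 commercial breaks opened.

6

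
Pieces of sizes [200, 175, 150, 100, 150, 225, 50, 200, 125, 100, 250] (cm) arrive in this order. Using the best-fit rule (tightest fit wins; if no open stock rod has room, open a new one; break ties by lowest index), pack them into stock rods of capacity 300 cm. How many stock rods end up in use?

6

  200 → stock rod 1 (new)  [load 200/300]
  175 → stock rod 2 (new)  [load 175/300]
  150 → stock rod 3 (new)  [load 150/300]
  100 → stock rod 1  [load 300/300]
  150 → stock rod 3  [load 300/300]
  225 → stock rod 4 (new)  [load 225/300]
  50 → stock rod 4  [load 275/300]
  200 → stock rod 5 (new)  [load 200/300]
  125 → stock rod 2  [load 300/300]
  100 → stock rod 5  [load 300/300]
  250 → stock rod 6 (new)  [load 250/300]
6 stock rods opened.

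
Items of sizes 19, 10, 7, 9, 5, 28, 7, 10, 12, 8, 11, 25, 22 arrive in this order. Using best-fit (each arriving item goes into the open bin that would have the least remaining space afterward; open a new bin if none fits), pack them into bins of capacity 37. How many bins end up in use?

6

  19 → bin 1 (new)  [load 19/37]
  10 → bin 1  [load 29/37]
  7 → bin 1  [load 36/37]
  9 → bin 2 (new)  [load 9/37]
  5 → bin 2  [load 14/37]
  28 → bin 3 (new)  [load 28/37]
  7 → bin 3  [load 35/37]
  10 → bin 2  [load 24/37]
  12 → bin 2  [load 36/37]
  8 → bin 4 (new)  [load 8/37]
  11 → bin 4  [load 19/37]
  25 → bin 5 (new)  [load 25/37]
  22 → bin 6 (new)  [load 22/37]
6 bins opened.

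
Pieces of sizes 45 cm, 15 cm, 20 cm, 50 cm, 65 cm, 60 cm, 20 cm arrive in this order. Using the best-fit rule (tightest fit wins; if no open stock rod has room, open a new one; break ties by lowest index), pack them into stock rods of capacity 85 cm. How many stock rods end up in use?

4

  45 → stock rod 1 (new)  [load 45/85]
  15 → stock rod 1  [load 60/85]
  20 → stock rod 1  [load 80/85]
  50 → stock rod 2 (new)  [load 50/85]
  65 → stock rod 3 (new)  [load 65/85]
  60 → stock rod 4 (new)  [load 60/85]
  20 → stock rod 3  [load 85/85]
4 stock rods opened.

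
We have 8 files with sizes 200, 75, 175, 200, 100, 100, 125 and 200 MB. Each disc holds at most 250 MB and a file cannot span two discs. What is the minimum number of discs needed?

Total = 200 + 200 + 200 + 175 + 125 + 100 + 100 + 75 = 1175 MB.
Lower bound: ⌈1175/250⌉ = 5 discs.
A packing using 6 discs:
  disc 1: 200 = 200
  disc 2: 200 = 200
  disc 3: 200 = 200
  disc 4: 175 + 75 = 250
  disc 5: 125 + 100 = 225
  disc 6: 100 = 100
No arrangement into 5 discs stays within capacity, so 6 is optimal.

6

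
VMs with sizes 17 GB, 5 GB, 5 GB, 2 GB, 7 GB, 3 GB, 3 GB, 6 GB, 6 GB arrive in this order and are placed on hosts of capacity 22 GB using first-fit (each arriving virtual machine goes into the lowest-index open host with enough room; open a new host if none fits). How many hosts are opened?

  17 → host 1 (new)  [load 17/22]
  5 → host 1  [load 22/22]
  5 → host 2 (new)  [load 5/22]
  2 → host 2  [load 7/22]
  7 → host 2  [load 14/22]
  3 → host 2  [load 17/22]
  3 → host 2  [load 20/22]
  6 → host 3 (new)  [load 6/22]
  6 → host 3  [load 12/22]
3 hosts opened.

3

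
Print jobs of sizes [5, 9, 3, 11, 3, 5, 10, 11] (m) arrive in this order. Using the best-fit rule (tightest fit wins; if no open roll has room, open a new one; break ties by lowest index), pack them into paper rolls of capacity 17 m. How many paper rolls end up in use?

  5 → roll 1 (new)  [load 5/17]
  9 → roll 1  [load 14/17]
  3 → roll 1  [load 17/17]
  11 → roll 2 (new)  [load 11/17]
  3 → roll 2  [load 14/17]
  5 → roll 3 (new)  [load 5/17]
  10 → roll 3  [load 15/17]
  11 → roll 4 (new)  [load 11/17]
4 paper rolls opened.

4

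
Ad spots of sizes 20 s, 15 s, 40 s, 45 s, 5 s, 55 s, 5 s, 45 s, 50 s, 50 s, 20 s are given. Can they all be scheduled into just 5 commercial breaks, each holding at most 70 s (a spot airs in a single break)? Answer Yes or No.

No

Total = 350 s; ⌈350/70⌉ = 5.
6 ad spots each exceed half the capacity and cannot share a break, forcing at least 6 commercial breaks.
At least 6 commercial breaks are required, but only 5 are allowed.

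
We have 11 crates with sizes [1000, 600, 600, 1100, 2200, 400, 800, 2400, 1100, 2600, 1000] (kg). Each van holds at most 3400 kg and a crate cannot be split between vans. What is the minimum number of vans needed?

5

Total = 2600 + 2400 + 2200 + 1100 + 1100 + 1000 + 1000 + 800 + 600 + 600 + 400 = 13800 kg.
Lower bound: ⌈13800/3400⌉ = 5 vans.
A packing using 5 vans:
  van 1: 2600 + 800 = 3400
  van 2: 2400 + 1000 = 3400
  van 3: 2200 + 1100 = 3300
  van 4: 1100 + 1000 + 600 + 600 = 3300
  van 5: 400 = 400
This matches the lower bound, so 5 is optimal.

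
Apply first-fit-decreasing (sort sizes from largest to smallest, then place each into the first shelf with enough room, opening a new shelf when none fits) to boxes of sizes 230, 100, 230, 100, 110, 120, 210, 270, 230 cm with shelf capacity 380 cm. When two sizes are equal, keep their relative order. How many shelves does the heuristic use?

Sorted descending: 270, 230, 230, 230, 210, 120, 110, 100, 100.
  270 → shelf 1 (new)  [load 270/380]
  230 → shelf 2 (new)  [load 230/380]
  230 → shelf 3 (new)  [load 230/380]
  230 → shelf 4 (new)  [load 230/380]
  210 → shelf 5 (new)  [load 210/380]
  120 → shelf 2  [load 350/380]
  110 → shelf 1  [load 380/380]
  100 → shelf 3  [load 330/380]
  100 → shelf 4  [load 330/380]
5 shelves opened.

5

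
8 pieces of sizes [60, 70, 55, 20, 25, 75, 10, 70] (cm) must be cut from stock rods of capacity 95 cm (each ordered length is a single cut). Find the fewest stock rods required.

Total = 75 + 70 + 70 + 60 + 55 + 25 + 20 + 10 = 385 cm.
Lower bound: ⌈385/95⌉ = 5 stock rods.
A packing using 5 stock rods:
  stock rod 1: 75 + 20 = 95
  stock rod 2: 70 + 25 = 95
  stock rod 3: 70 + 10 = 80
  stock rod 4: 60 = 60
  stock rod 5: 55 = 55
This matches the lower bound, so 5 is optimal.

5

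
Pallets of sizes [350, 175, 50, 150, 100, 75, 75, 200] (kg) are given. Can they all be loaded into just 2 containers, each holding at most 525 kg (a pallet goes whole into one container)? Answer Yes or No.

No

Total = 1175 kg; ⌈1175/525⌉ = 3.
At least 3 containers are required, but only 2 are allowed.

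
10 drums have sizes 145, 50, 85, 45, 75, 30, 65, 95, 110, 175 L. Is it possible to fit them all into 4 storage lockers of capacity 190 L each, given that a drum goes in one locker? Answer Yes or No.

No

Total = 875 L; ⌈875/190⌉ = 5.
At least 5 storage lockers are required, but only 4 are allowed.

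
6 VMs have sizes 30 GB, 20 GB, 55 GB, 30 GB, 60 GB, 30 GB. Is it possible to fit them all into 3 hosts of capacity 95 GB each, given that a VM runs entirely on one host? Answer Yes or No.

Yes

A valid assignment using 3 hosts:
  host 1: 60 + 30 = 90
  host 2: 55 + 30 = 85
  host 3: 30 + 20 = 50
Every load is within 95 GB, so 3 hosts suffice.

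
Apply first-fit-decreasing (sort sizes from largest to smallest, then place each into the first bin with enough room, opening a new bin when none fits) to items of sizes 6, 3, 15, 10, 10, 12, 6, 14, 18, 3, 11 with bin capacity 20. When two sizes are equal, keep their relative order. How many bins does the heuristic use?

Sorted descending: 18, 15, 14, 12, 11, 10, 10, 6, 6, 3, 3.
  18 → bin 1 (new)  [load 18/20]
  15 → bin 2 (new)  [load 15/20]
  14 → bin 3 (new)  [load 14/20]
  12 → bin 4 (new)  [load 12/20]
  11 → bin 5 (new)  [load 11/20]
  10 → bin 6 (new)  [load 10/20]
  10 → bin 6  [load 20/20]
  6 → bin 3  [load 20/20]
  6 → bin 4  [load 18/20]
  3 → bin 2  [load 18/20]
  3 → bin 5  [load 14/20]
6 bins opened.

6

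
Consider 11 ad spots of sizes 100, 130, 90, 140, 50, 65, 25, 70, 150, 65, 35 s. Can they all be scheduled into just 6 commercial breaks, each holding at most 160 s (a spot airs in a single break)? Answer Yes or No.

No

Total = 920 s; ⌈920/160⌉ = 6.
The bound of 6 does not rule out 6, but exhaustive search shows no assignment into 6 commercial breaks of capacity 160 s exists — the minimum is 7.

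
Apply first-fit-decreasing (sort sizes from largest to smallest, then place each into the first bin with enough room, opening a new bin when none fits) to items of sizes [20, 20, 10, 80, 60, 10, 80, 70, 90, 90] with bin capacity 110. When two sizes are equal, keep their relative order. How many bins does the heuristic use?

6

Sorted descending: 90, 90, 80, 80, 70, 60, 20, 20, 10, 10.
  90 → bin 1 (new)  [load 90/110]
  90 → bin 2 (new)  [load 90/110]
  80 → bin 3 (new)  [load 80/110]
  80 → bin 4 (new)  [load 80/110]
  70 → bin 5 (new)  [load 70/110]
  60 → bin 6 (new)  [load 60/110]
  20 → bin 1  [load 110/110]
  20 → bin 2  [load 110/110]
  10 → bin 3  [load 90/110]
  10 → bin 3  [load 100/110]
6 bins opened.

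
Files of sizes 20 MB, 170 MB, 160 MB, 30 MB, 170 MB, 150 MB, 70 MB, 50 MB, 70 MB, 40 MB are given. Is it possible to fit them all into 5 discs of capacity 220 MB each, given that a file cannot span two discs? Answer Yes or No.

A valid assignment using 5 discs:
  disc 1: 170 + 50 = 220
  disc 2: 170 + 40 = 210
  disc 3: 160 + 30 + 20 = 210
  disc 4: 150 + 70 = 220
  disc 5: 70 = 70
Every load is within 220 MB, so 5 discs suffice.

Yes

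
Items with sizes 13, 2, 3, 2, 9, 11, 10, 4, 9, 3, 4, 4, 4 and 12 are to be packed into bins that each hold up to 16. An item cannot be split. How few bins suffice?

Total = 13 + 12 + 11 + 10 + 9 + 9 + 4 + 4 + 4 + 4 + 3 + 3 + 2 + 2 = 90.
Lower bound: ⌈90/16⌉ = 6 bins.
A packing using 6 bins:
  bin 1: 13 + 3 = 16
  bin 2: 12 + 4 = 16
  bin 3: 11 + 4 = 15
  bin 4: 10 + 4 + 2 = 16
  bin 5: 9 + 4 + 3 = 16
  bin 6: 9 + 2 = 11
This matches the lower bound, so 6 is optimal.

6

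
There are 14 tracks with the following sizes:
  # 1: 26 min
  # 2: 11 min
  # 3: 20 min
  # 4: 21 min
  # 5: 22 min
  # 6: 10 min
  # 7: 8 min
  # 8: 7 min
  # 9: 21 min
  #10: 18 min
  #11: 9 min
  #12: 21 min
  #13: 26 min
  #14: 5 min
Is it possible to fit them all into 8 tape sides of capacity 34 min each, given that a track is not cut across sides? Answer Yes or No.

A valid assignment using 8 tape sides:
  side 1: 26 + 8 = 34
  side 2: 26 + 7 = 33
  side 3: 22 + 11 = 33
  side 4: 21 + 10 = 31
  side 5: 21 + 9 = 30
  side 6: 21 + 5 = 26
  side 7: 20 = 20
  side 8: 18 = 18
Every load is within 34 min, so 8 tape sides suffice.

Yes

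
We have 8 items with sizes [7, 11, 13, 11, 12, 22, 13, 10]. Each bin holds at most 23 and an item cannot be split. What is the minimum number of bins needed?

Total = 22 + 13 + 13 + 12 + 11 + 11 + 10 + 7 = 99.
Lower bound: ⌈99/23⌉ = 5 bins.
A packing using 5 bins:
  bin 1: 22 = 22
  bin 2: 13 + 10 = 23
  bin 3: 13 + 7 = 20
  bin 4: 12 + 11 = 23
  bin 5: 11 = 11
This matches the lower bound, so 5 is optimal.

5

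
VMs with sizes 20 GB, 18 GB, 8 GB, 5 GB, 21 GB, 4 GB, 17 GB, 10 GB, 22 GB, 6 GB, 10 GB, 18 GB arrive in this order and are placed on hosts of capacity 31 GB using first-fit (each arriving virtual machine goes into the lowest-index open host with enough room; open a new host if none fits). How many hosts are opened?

  20 → host 1 (new)  [load 20/31]
  18 → host 2 (new)  [load 18/31]
  8 → host 1  [load 28/31]
  5 → host 2  [load 23/31]
  21 → host 3 (new)  [load 21/31]
  4 → host 2  [load 27/31]
  17 → host 4 (new)  [load 17/31]
  10 → host 3  [load 31/31]
  22 → host 5 (new)  [load 22/31]
  6 → host 4  [load 23/31]
  10 → host 6 (new)  [load 10/31]
  18 → host 6  [load 28/31]
6 hosts opened.

6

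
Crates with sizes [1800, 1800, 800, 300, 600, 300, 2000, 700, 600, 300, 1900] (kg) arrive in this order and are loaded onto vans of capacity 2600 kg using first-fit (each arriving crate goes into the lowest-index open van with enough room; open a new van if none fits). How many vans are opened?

  1800 → van 1 (new)  [load 1800/2600]
  1800 → van 2 (new)  [load 1800/2600]
  800 → van 1  [load 2600/2600]
  300 → van 2  [load 2100/2600]
  600 → van 3 (new)  [load 600/2600]
  300 → van 2  [load 2400/2600]
  2000 → van 3  [load 2600/2600]
  700 → van 4 (new)  [load 700/2600]
  600 → van 4  [load 1300/2600]
  300 → van 4  [load 1600/2600]
  1900 → van 5 (new)  [load 1900/2600]
5 vans opened.

5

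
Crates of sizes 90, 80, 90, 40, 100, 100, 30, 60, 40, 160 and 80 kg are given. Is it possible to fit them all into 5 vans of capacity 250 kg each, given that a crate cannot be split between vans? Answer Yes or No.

A valid assignment using 4 vans:
  van 1: 160 + 90 = 250
  van 2: 100 + 100 + 40 = 240
  van 3: 90 + 80 + 80 = 250
  van 4: 60 + 40 + 30 = 130
That uses only 4 ≤ 5, so 5 vans are enough.

Yes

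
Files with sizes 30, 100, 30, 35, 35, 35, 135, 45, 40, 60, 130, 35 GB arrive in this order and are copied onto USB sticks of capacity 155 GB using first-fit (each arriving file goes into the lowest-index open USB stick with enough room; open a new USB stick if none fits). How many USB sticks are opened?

6

  30 → USB stick 1 (new)  [load 30/155]
  100 → USB stick 1  [load 130/155]
  30 → USB stick 2 (new)  [load 30/155]
  35 → USB stick 2  [load 65/155]
  35 → USB stick 2  [load 100/155]
  35 → USB stick 2  [load 135/155]
  135 → USB stick 3 (new)  [load 135/155]
  45 → USB stick 4 (new)  [load 45/155]
  40 → USB stick 4  [load 85/155]
  60 → USB stick 4  [load 145/155]
  130 → USB stick 5 (new)  [load 130/155]
  35 → USB stick 6 (new)  [load 35/155]
6 USB sticks opened.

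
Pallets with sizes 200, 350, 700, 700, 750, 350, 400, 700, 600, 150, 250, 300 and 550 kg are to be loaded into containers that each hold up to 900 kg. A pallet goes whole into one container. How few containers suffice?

8

Total = 750 + 700 + 700 + 700 + 600 + 550 + 400 + 350 + 350 + 300 + 250 + 200 + 150 = 6000 kg.
Lower bound: ⌈6000/900⌉ = 7 containers.
A packing using 8 containers:
  container 1: 750 + 150 = 900
  container 2: 700 + 200 = 900
  container 3: 700 = 700
  container 4: 700 = 700
  container 5: 600 + 300 = 900
  container 6: 550 + 350 = 900
  container 7: 400 + 350 = 750
  container 8: 250 = 250
No arrangement into 7 containers stays within capacity, so 8 is optimal.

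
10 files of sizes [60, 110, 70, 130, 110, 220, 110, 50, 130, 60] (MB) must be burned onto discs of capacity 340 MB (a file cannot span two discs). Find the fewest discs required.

Total = 220 + 130 + 130 + 110 + 110 + 110 + 70 + 60 + 60 + 50 = 1050 MB.
Lower bound: ⌈1050/340⌉ = 4 discs.
A packing using 4 discs:
  disc 1: 220 + 110 = 330
  disc 2: 130 + 130 + 70 = 330
  disc 3: 110 + 110 + 60 + 60 = 340
  disc 4: 50 = 50
This matches the lower bound, so 4 is optimal.

4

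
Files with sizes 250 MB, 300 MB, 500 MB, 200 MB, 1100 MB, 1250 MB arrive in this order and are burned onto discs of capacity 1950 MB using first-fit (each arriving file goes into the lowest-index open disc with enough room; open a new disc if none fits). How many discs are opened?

3

  250 → disc 1 (new)  [load 250/1950]
  300 → disc 1  [load 550/1950]
  500 → disc 1  [load 1050/1950]
  200 → disc 1  [load 1250/1950]
  1100 → disc 2 (new)  [load 1100/1950]
  1250 → disc 3 (new)  [load 1250/1950]
3 discs opened.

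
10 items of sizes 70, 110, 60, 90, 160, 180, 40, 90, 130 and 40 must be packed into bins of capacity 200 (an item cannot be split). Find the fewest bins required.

5

Total = 180 + 160 + 130 + 110 + 90 + 90 + 70 + 60 + 40 + 40 = 970.
Lower bound: ⌈970/200⌉ = 5 bins.
A packing using 5 bins:
  bin 1: 180 = 180
  bin 2: 160 + 40 = 200
  bin 3: 130 + 70 = 200
  bin 4: 110 + 90 = 200
  bin 5: 90 + 60 + 40 = 190
This matches the lower bound, so 5 is optimal.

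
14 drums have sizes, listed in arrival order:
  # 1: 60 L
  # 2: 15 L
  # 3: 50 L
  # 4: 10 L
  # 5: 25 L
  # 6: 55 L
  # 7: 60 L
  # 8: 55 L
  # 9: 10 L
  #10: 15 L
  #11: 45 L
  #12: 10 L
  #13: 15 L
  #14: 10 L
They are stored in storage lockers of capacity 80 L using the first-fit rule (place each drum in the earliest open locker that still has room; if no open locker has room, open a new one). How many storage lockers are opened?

  60 → locker 1 (new)  [load 60/80]
  15 → locker 1  [load 75/80]
  50 → locker 2 (new)  [load 50/80]
  10 → locker 2  [load 60/80]
  25 → locker 3 (new)  [load 25/80]
  55 → locker 3  [load 80/80]
  60 → locker 4 (new)  [load 60/80]
  55 → locker 5 (new)  [load 55/80]
  10 → locker 2  [load 70/80]
  15 → locker 4  [load 75/80]
  45 → locker 6 (new)  [load 45/80]
  10 → locker 2  [load 80/80]
  15 → locker 5  [load 70/80]
  10 → locker 5  [load 80/80]
6 storage lockers opened.

6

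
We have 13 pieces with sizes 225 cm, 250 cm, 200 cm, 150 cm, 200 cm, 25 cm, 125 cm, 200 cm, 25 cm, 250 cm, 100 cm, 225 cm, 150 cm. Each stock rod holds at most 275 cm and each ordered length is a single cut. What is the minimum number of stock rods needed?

9

Total = 250 + 250 + 225 + 225 + 200 + 200 + 200 + 150 + 150 + 125 + 100 + 25 + 25 = 2125 cm.
Lower bound: ⌈2125/275⌉ = 8 stock rods.
Also, 9 pieces each exceed 275/2 cm, and no two of those can share a stock rod, so at least 9 stock rods are needed.
A packing using 9 stock rods:
  stock rod 1: 250 + 25 = 275
  stock rod 2: 250 + 25 = 275
  stock rod 3: 225 = 225
  stock rod 4: 225 = 225
  stock rod 5: 200 = 200
  stock rod 6: 200 = 200
  stock rod 7: 200 = 200
  stock rod 8: 150 + 125 = 275
  stock rod 9: 150 + 100 = 250
This matches the lower bound, so 9 is optimal.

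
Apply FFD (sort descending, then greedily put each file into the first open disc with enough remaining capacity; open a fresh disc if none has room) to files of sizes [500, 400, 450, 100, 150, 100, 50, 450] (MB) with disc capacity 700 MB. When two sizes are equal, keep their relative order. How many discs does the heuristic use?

4

Sorted descending: 500, 450, 450, 400, 150, 100, 100, 50.
  500 → disc 1 (new)  [load 500/700]
  450 → disc 2 (new)  [load 450/700]
  450 → disc 3 (new)  [load 450/700]
  400 → disc 4 (new)  [load 400/700]
  150 → disc 1  [load 650/700]
  100 → disc 2  [load 550/700]
  100 → disc 2  [load 650/700]
  50 → disc 1  [load 700/700]
4 discs opened.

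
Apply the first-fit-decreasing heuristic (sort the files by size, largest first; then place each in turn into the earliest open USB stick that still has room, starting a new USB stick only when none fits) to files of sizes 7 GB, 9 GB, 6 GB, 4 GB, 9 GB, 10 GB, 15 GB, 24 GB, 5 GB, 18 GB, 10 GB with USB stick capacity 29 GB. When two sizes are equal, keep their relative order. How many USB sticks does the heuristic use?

5

Sorted descending: 24, 18, 15, 10, 10, 9, 9, 7, 6, 5, 4.
  24 → USB stick 1 (new)  [load 24/29]
  18 → USB stick 2 (new)  [load 18/29]
  15 → USB stick 3 (new)  [load 15/29]
  10 → USB stick 2  [load 28/29]
  10 → USB stick 3  [load 25/29]
  9 → USB stick 4 (new)  [load 9/29]
  9 → USB stick 4  [load 18/29]
  7 → USB stick 4  [load 25/29]
  6 → USB stick 5 (new)  [load 6/29]
  5 → USB stick 1  [load 29/29]
  4 → USB stick 3  [load 29/29]
5 USB sticks opened.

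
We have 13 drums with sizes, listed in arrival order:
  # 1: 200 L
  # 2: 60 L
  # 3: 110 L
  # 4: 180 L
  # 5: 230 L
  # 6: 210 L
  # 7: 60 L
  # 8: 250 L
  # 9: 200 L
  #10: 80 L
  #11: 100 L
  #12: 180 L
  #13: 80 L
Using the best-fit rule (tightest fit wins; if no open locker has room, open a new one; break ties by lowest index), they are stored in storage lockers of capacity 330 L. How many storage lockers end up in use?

7

  200 → locker 1 (new)  [load 200/330]
  60 → locker 1  [load 260/330]
  110 → locker 2 (new)  [load 110/330]
  180 → locker 2  [load 290/330]
  230 → locker 3 (new)  [load 230/330]
  210 → locker 4 (new)  [load 210/330]
  60 → locker 1  [load 320/330]
  250 → locker 5 (new)  [load 250/330]
  200 → locker 6 (new)  [load 200/330]
  80 → locker 5  [load 330/330]
  100 → locker 3  [load 330/330]
  180 → locker 7 (new)  [load 180/330]
  80 → locker 4  [load 290/330]
7 storage lockers opened.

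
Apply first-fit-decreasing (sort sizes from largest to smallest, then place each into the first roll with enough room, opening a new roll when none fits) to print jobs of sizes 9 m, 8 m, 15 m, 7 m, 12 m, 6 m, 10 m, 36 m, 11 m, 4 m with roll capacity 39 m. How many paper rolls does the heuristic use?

4

Sorted descending: 36, 15, 12, 11, 10, 9, 8, 7, 6, 4.
  36 → roll 1 (new)  [load 36/39]
  15 → roll 2 (new)  [load 15/39]
  12 → roll 2  [load 27/39]
  11 → roll 2  [load 38/39]
  10 → roll 3 (new)  [load 10/39]
  9 → roll 3  [load 19/39]
  8 → roll 3  [load 27/39]
  7 → roll 3  [load 34/39]
  6 → roll 4 (new)  [load 6/39]
  4 → roll 3  [load 38/39]
4 paper rolls opened.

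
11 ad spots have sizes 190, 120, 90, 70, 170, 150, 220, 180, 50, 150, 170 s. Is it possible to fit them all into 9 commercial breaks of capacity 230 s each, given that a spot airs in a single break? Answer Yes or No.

Yes

A valid assignment using 8 commercial breaks:
  break 1: 220 = 220
  break 2: 190 = 190
  break 3: 180 + 50 = 230
  break 4: 170 = 170
  break 5: 170 = 170
  break 6: 150 + 70 = 220
  break 7: 150 = 150
  break 8: 120 + 90 = 210
That uses only 8 ≤ 9, so 9 commercial breaks are enough.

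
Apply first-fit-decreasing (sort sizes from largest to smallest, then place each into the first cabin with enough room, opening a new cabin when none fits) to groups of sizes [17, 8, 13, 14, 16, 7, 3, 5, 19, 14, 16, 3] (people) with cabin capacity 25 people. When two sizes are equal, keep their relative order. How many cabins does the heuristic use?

7

Sorted descending: 19, 17, 16, 16, 14, 14, 13, 8, 7, 5, 3, 3.
  19 → cabin 1 (new)  [load 19/25]
  17 → cabin 2 (new)  [load 17/25]
  16 → cabin 3 (new)  [load 16/25]
  16 → cabin 4 (new)  [load 16/25]
  14 → cabin 5 (new)  [load 14/25]
  14 → cabin 6 (new)  [load 14/25]
  13 → cabin 7 (new)  [load 13/25]
  8 → cabin 2  [load 25/25]
  7 → cabin 3  [load 23/25]
  5 → cabin 1  [load 24/25]
  3 → cabin 4  [load 19/25]
  3 → cabin 4  [load 22/25]
7 cabins opened.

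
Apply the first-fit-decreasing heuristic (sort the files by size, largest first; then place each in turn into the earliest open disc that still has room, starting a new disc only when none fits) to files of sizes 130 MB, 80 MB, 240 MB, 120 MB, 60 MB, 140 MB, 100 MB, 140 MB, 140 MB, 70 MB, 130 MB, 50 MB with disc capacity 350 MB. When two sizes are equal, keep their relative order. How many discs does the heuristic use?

5

Sorted descending: 240, 140, 140, 140, 130, 130, 120, 100, 80, 70, 60, 50.
  240 → disc 1 (new)  [load 240/350]
  140 → disc 2 (new)  [load 140/350]
  140 → disc 2  [load 280/350]
  140 → disc 3 (new)  [load 140/350]
  130 → disc 3  [load 270/350]
  130 → disc 4 (new)  [load 130/350]
  120 → disc 4  [load 250/350]
  100 → disc 1  [load 340/350]
  80 → disc 3  [load 350/350]
  70 → disc 2  [load 350/350]
  60 → disc 4  [load 310/350]
  50 → disc 5 (new)  [load 50/350]
5 discs opened.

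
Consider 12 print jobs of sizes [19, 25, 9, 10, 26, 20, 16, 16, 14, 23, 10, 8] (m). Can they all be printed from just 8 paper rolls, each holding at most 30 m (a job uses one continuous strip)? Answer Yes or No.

Yes

A valid assignment using 8 paper rolls:
  roll 1: 26 = 26
  roll 2: 25 = 25
  roll 3: 23 = 23
  roll 4: 20 + 10 = 30
  roll 5: 19 + 10 = 29
  roll 6: 16 + 14 = 30
  roll 7: 16 + 9 = 25
  roll 8: 8 = 8
Every load is within 30 m, so 8 paper rolls suffice.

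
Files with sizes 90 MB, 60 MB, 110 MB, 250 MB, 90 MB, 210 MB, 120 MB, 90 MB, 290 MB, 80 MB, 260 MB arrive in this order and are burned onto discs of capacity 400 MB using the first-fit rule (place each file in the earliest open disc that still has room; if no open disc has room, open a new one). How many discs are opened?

5

  90 → disc 1 (new)  [load 90/400]
  60 → disc 1  [load 150/400]
  110 → disc 1  [load 260/400]
  250 → disc 2 (new)  [load 250/400]
  90 → disc 1  [load 350/400]
  210 → disc 3 (new)  [load 210/400]
  120 → disc 2  [load 370/400]
  90 → disc 3  [load 300/400]
  290 → disc 4 (new)  [load 290/400]
  80 → disc 3  [load 380/400]
  260 → disc 5 (new)  [load 260/400]
5 discs opened.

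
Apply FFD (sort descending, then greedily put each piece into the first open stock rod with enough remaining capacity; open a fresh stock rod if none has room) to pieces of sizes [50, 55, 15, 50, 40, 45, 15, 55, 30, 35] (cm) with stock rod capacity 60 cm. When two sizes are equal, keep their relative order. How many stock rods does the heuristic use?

Sorted descending: 55, 55, 50, 50, 45, 40, 35, 30, 15, 15.
  55 → stock rod 1 (new)  [load 55/60]
  55 → stock rod 2 (new)  [load 55/60]
  50 → stock rod 3 (new)  [load 50/60]
  50 → stock rod 4 (new)  [load 50/60]
  45 → stock rod 5 (new)  [load 45/60]
  40 → stock rod 6 (new)  [load 40/60]
  35 → stock rod 7 (new)  [load 35/60]
  30 → stock rod 8 (new)  [load 30/60]
  15 → stock rod 5  [load 60/60]
  15 → stock rod 6  [load 55/60]
8 stock rods opened.

8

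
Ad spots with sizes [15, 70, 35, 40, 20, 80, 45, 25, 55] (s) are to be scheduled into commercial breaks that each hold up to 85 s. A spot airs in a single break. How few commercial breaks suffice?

5

Total = 80 + 70 + 55 + 45 + 40 + 35 + 25 + 20 + 15 = 385 s.
Lower bound: ⌈385/85⌉ = 5 commercial breaks.
A packing using 5 commercial breaks:
  break 1: 80 = 80
  break 2: 70 + 15 = 85
  break 3: 55 + 25 = 80
  break 4: 45 + 40 = 85
  break 5: 35 + 20 = 55
This matches the lower bound, so 5 is optimal.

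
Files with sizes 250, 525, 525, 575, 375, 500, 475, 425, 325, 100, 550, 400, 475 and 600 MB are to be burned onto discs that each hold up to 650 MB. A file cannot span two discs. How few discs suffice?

Total = 600 + 575 + 550 + 525 + 525 + 500 + 475 + 475 + 425 + 400 + 375 + 325 + 250 + 100 = 6100 MB.
Lower bound: ⌈6100/650⌉ = 10 discs.
Also, 11 files each exceed 325 MB, and no two of those can share a disc, so at least 11 discs are needed.
A packing using 12 discs:
  disc 1: 600 = 600
  disc 2: 575 = 575
  disc 3: 550 + 100 = 650
  disc 4: 525 = 525
  disc 5: 525 = 525
  disc 6: 500 = 500
  disc 7: 475 = 475
  disc 8: 475 = 475
  disc 9: 425 = 425
  disc 10: 400 + 250 = 650
  disc 11: 375 = 375
  disc 12: 325 = 325
No arrangement into 11 discs stays within capacity, so 12 is optimal.

12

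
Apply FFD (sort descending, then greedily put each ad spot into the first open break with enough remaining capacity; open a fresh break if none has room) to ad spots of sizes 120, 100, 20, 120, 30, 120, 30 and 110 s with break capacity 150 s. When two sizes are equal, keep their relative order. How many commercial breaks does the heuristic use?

5

Sorted descending: 120, 120, 120, 110, 100, 30, 30, 20.
  120 → break 1 (new)  [load 120/150]
  120 → break 2 (new)  [load 120/150]
  120 → break 3 (new)  [load 120/150]
  110 → break 4 (new)  [load 110/150]
  100 → break 5 (new)  [load 100/150]
  30 → break 1  [load 150/150]
  30 → break 2  [load 150/150]
  20 → break 3  [load 140/150]
5 commercial breaks opened.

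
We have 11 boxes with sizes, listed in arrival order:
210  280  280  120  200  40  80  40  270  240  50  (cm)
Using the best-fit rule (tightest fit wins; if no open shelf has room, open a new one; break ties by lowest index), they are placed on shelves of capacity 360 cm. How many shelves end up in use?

  210 → shelf 1 (new)  [load 210/360]
  280 → shelf 2 (new)  [load 280/360]
  280 → shelf 3 (new)  [load 280/360]
  120 → shelf 1  [load 330/360]
  200 → shelf 4 (new)  [load 200/360]
  40 → shelf 2  [load 320/360]
  80 → shelf 3  [load 360/360]
  40 → shelf 2  [load 360/360]
  270 → shelf 5 (new)  [load 270/360]
  240 → shelf 6 (new)  [load 240/360]
  50 → shelf 5  [load 320/360]
6 shelves opened.

6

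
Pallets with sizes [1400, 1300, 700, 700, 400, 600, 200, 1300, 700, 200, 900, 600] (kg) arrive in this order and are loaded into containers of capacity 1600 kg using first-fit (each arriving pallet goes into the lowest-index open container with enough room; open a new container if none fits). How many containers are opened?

  1400 → container 1 (new)  [load 1400/1600]
  1300 → container 2 (new)  [load 1300/1600]
  700 → container 3 (new)  [load 700/1600]
  700 → container 3  [load 1400/1600]
  400 → container 4 (new)  [load 400/1600]
  600 → container 4  [load 1000/1600]
  200 → container 1  [load 1600/1600]
  1300 → container 5 (new)  [load 1300/1600]
  700 → container 6 (new)  [load 700/1600]
  200 → container 2  [load 1500/1600]
  900 → container 6  [load 1600/1600]
  600 → container 4  [load 1600/1600]
6 containers opened.

6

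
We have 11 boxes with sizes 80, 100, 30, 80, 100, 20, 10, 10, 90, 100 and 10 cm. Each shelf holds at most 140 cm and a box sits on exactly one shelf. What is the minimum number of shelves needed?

Total = 100 + 100 + 100 + 90 + 80 + 80 + 30 + 20 + 10 + 10 + 10 = 630 cm.
Lower bound: ⌈630/140⌉ = 5 shelves.
Also, 6 boxes each exceed 70 cm, and no two of those can share a shelf, so at least 6 shelves are needed.
A packing using 6 shelves:
  shelf 1: 100 + 30 + 10 = 140
  shelf 2: 100 + 20 + 10 + 10 = 140
  shelf 3: 100 = 100
  shelf 4: 90 = 90
  shelf 5: 80 = 80
  shelf 6: 80 = 80
This matches the lower bound, so 6 is optimal.

6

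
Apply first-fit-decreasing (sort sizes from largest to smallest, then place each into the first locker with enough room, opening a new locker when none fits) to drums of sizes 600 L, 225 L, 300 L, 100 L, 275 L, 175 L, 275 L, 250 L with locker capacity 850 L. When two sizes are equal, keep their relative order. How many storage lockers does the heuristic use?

Sorted descending: 600, 300, 275, 275, 250, 225, 175, 100.
  600 → locker 1 (new)  [load 600/850]
  300 → locker 2 (new)  [load 300/850]
  275 → locker 2  [load 575/850]
  275 → locker 2  [load 850/850]
  250 → locker 1  [load 850/850]
  225 → locker 3 (new)  [load 225/850]
  175 → locker 3  [load 400/850]
  100 → locker 3  [load 500/850]
3 storage lockers opened.

3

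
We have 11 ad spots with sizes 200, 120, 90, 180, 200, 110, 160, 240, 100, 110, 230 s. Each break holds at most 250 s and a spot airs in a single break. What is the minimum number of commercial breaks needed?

8

Total = 240 + 230 + 200 + 200 + 180 + 160 + 120 + 110 + 110 + 100 + 90 = 1740 s.
Lower bound: ⌈1740/250⌉ = 7 commercial breaks.
A packing using 8 commercial breaks:
  break 1: 240 = 240
  break 2: 230 = 230
  break 3: 200 = 200
  break 4: 200 = 200
  break 5: 180 = 180
  break 6: 160 + 90 = 250
  break 7: 120 + 110 = 230
  break 8: 110 + 100 = 210
No arrangement into 7 commercial breaks stays within capacity, so 8 is optimal.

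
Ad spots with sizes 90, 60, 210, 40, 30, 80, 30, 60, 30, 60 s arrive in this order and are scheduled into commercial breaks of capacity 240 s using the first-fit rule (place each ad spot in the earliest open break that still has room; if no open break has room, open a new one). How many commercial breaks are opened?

3

  90 → break 1 (new)  [load 90/240]
  60 → break 1  [load 150/240]
  210 → break 2 (new)  [load 210/240]
  40 → break 1  [load 190/240]
  30 → break 1  [load 220/240]
  80 → break 3 (new)  [load 80/240]
  30 → break 2  [load 240/240]
  60 → break 3  [load 140/240]
  30 → break 3  [load 170/240]
  60 → break 3  [load 230/240]
3 commercial breaks opened.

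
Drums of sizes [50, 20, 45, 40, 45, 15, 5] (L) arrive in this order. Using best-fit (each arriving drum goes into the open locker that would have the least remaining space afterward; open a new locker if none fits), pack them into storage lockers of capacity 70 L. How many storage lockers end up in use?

4

  50 → locker 1 (new)  [load 50/70]
  20 → locker 1  [load 70/70]
  45 → locker 2 (new)  [load 45/70]
  40 → locker 3 (new)  [load 40/70]
  45 → locker 4 (new)  [load 45/70]
  15 → locker 2  [load 60/70]
  5 → locker 2  [load 65/70]
4 storage lockers opened.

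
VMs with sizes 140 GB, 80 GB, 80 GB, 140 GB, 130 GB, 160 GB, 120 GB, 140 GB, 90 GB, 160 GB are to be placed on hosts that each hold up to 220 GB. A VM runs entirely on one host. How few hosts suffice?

7

Total = 160 + 160 + 140 + 140 + 140 + 130 + 120 + 90 + 80 + 80 = 1240 GB.
Lower bound: ⌈1240/220⌉ = 6 hosts.
Also, 7 VMs each exceed 110 GB, and no two of those can share a host, so at least 7 hosts are needed.
A packing using 7 hosts:
  host 1: 160 = 160
  host 2: 160 = 160
  host 3: 140 + 80 = 220
  host 4: 140 + 80 = 220
  host 5: 140 = 140
  host 6: 130 + 90 = 220
  host 7: 120 = 120
This matches the lower bound, so 7 is optimal.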